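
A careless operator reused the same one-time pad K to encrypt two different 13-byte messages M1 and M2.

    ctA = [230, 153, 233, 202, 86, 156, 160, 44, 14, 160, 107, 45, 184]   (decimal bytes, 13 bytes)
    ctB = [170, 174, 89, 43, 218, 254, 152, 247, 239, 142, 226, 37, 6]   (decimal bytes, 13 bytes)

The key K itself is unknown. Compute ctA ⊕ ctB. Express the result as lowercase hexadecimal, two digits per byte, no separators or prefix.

4c37b0e18c6238dbe12e8908be

ctA ⊕ ctB = (M1 ⊕ K) ⊕ (M2 ⊕ K) = M1 ⊕ M2 — the shared key cancels under XOR.
e6 XOR aa = 4c
99 XOR ae = 37
e9 XOR 59 = b0
ca XOR 2b = e1
56 XOR da = 8c
9c XOR fe = 62
a0 XOR 98 = 38
2c XOR f7 = db
0e XOR ef = e1
a0 XOR 8e = 2e
6b XOR e2 = 89
2d XOR 25 = 08
b8 XOR 06 = be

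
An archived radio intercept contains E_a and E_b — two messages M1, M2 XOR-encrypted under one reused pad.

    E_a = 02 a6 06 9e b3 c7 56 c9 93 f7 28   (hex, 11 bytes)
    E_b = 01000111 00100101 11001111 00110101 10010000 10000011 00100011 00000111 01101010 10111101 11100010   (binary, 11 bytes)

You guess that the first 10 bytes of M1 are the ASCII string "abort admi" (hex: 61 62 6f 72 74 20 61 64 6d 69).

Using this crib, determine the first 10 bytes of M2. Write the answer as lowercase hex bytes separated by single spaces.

First, E_a ⊕ E_b = (M1 ⊕ K) ⊕ (M2 ⊕ K) = M1 ⊕ M2, so the key drops out. Then M2 = (M1 ⊕ M2) ⊕ M1 over the first 10 bytes.
byte 0: (02 xor 47) xor 61 = 45 xor 61 = 24
byte 1: (a6 xor 25) xor 62 = 83 xor 62 = e1
byte 2: (06 xor cf) xor 6f = c9 xor 6f = a6
byte 3: (9e xor 35) xor 72 = ab xor 72 = d9
byte 4: (b3 xor 90) xor 74 = 23 xor 74 = 57
byte 5: (c7 xor 83) xor 20 = 44 xor 20 = 64
byte 6: (56 xor 23) xor 61 = 75 xor 61 = 14
byte 7: (c9 xor 07) xor 64 = ce xor 64 = aa
byte 8: (93 xor 6a) xor 6d = f9 xor 6d = 94
byte 9: (f7 xor bd) xor 69 = 4a xor 69 = 23

24 e1 a6 d9 57 64 14 aa 94 23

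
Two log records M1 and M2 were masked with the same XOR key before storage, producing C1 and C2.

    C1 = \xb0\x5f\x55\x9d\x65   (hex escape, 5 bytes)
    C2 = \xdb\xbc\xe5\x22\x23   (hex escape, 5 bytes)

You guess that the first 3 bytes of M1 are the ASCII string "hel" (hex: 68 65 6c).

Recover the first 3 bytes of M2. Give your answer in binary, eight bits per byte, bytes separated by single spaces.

First, C1 ⊕ C2 = (M1 ⊕ K) ⊕ (M2 ⊕ K) = M1 ⊕ M2, so the key drops out. Then M2 = (M1 ⊕ M2) ⊕ M1 over the first 3 bytes.
byte 0: (b0 ⊕ db) ⊕ 68 = 6b ⊕ 68 = 03
byte 1: (5f ⊕ bc) ⊕ 65 = e3 ⊕ 65 = 86
byte 2: (55 ⊕ e5) ⊕ 6c = b0 ⊕ 6c = dc

00000011 10000110 11011100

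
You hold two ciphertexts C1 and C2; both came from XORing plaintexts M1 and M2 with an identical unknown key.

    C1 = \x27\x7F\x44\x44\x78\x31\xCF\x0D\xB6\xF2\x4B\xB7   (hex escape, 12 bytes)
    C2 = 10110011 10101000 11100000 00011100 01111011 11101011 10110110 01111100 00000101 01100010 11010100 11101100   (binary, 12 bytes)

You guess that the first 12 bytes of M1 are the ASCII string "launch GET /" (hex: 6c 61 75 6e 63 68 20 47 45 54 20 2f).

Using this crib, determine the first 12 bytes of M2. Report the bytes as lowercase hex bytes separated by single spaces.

First, C1 ⊕ C2 = (M1 ⊕ K) ⊕ (M2 ⊕ K) = M1 ⊕ M2, so the key drops out. Then M2 = (M1 ⊕ M2) ⊕ M1 over the first 12 bytes.
byte 0: (27 ⊕ b3) ⊕ 6c = 94 ⊕ 6c = f8
byte 1: (7f ⊕ a8) ⊕ 61 = d7 ⊕ 61 = b6
byte 2: (44 ⊕ e0) ⊕ 75 = a4 ⊕ 75 = d1
byte 3: (44 ⊕ 1c) ⊕ 6e = 58 ⊕ 6e = 36
byte 4: (78 ⊕ 7b) ⊕ 63 = 03 ⊕ 63 = 60
byte 5: (31 ⊕ eb) ⊕ 68 = da ⊕ 68 = b2
byte 6: (cf ⊕ b6) ⊕ 20 = 79 ⊕ 20 = 59
byte 7: (0d ⊕ 7c) ⊕ 47 = 71 ⊕ 47 = 36
byte 8: (b6 ⊕ 05) ⊕ 45 = b3 ⊕ 45 = f6
byte 9: (f2 ⊕ 62) ⊕ 54 = 90 ⊕ 54 = c4
byte 10: (4b ⊕ d4) ⊕ 20 = 9f ⊕ 20 = bf
byte 11: (b7 ⊕ ec) ⊕ 2f = 5b ⊕ 2f = 74

f8 b6 d1 36 60 b2 59 36 f6 c4 bf 74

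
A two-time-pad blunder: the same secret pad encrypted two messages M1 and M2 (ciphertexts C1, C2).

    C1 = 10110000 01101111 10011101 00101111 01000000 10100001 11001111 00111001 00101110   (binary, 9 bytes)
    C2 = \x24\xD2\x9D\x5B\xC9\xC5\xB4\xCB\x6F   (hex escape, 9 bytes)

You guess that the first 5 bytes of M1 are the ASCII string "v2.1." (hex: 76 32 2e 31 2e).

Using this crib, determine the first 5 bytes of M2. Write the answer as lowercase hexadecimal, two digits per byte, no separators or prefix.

e28f2e45a7

First, C1 ⊕ C2 = (M1 ⊕ K) ⊕ (M2 ⊕ K) = M1 ⊕ M2, so the key drops out. Then M2 = (M1 ⊕ M2) ⊕ M1 over the first 5 bytes.
byte 0: (b0 ⊕ 24) ⊕ 76 = 94 ⊕ 76 = e2
byte 1: (6f ⊕ d2) ⊕ 32 = bd ⊕ 32 = 8f
byte 2: (9d ⊕ 9d) ⊕ 2e = 00 ⊕ 2e = 2e
byte 3: (2f ⊕ 5b) ⊕ 31 = 74 ⊕ 31 = 45
byte 4: (40 ⊕ c9) ⊕ 2e = 89 ⊕ 2e = a7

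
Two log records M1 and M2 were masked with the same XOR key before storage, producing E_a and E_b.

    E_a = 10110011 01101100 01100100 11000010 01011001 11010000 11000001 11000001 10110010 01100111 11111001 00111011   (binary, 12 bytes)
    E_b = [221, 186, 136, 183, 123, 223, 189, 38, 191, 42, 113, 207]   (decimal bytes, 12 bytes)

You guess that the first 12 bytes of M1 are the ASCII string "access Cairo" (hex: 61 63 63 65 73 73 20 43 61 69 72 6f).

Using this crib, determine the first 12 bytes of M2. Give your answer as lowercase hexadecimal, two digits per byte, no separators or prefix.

First, E_a ⊕ E_b = (M1 ⊕ K) ⊕ (M2 ⊕ K) = M1 ⊕ M2, so the key drops out. Then M2 = (M1 ⊕ M2) ⊕ M1 over the first 12 bytes.
byte 0: (b3 xor dd) xor 61 = 6e xor 61 = 0f
byte 1: (6c xor ba) xor 63 = d6 xor 63 = b5
byte 2: (64 xor 88) xor 63 = ec xor 63 = 8f
byte 3: (c2 xor b7) xor 65 = 75 xor 65 = 10
byte 4: (59 xor 7b) xor 73 = 22 xor 73 = 51
byte 5: (d0 xor df) xor 73 = 0f xor 73 = 7c
byte 6: (c1 xor bd) xor 20 = 7c xor 20 = 5c
byte 7: (c1 xor 26) xor 43 = e7 xor 43 = a4
byte 8: (b2 xor bf) xor 61 = 0d xor 61 = 6c
byte 9: (67 xor 2a) xor 69 = 4d xor 69 = 24
byte 10: (f9 xor 71) xor 72 = 88 xor 72 = fa
byte 11: (3b xor cf) xor 6f = f4 xor 6f = 9b

0fb58f10517c5ca46c24fa9b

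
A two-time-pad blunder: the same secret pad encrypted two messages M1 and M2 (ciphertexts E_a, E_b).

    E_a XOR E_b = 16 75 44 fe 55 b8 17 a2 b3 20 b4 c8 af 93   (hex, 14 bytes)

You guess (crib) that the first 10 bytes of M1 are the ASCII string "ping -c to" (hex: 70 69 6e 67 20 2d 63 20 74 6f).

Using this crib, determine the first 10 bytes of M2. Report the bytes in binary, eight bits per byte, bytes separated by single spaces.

01100110 00011100 00101010 10011001 01110101 10010101 01110100 10000010 11000111 01001111

Since E_a ⊕ E_b = M1 ⊕ M2, XORing with the guessed M1 bytes yields the corresponding M2 bytes: M2 = (E_a ⊕ E_b) ⊕ M1.
byte 0:  22 ⊕ 112 = 102
byte 1: 117 ⊕ 105 =  28
byte 2:  68 ⊕ 110 =  42
byte 3: 254 ⊕ 103 = 153
byte 4:  85 ⊕  32 = 117
byte 5: 184 ⊕  45 = 149
byte 6:  23 ⊕  99 = 116
byte 7: 162 ⊕  32 = 130
byte 8: 179 ⊕ 116 = 199
byte 9:  32 ⊕ 111 =  79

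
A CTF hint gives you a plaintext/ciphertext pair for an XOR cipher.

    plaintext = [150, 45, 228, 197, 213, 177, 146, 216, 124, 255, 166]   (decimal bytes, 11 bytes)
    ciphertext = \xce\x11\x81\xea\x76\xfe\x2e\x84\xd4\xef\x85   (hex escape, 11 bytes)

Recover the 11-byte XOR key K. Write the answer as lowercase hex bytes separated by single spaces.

58 3c 65 2f a3 4f bc 5c a8 10 23

Since ciphertext = plaintext ⊕ K, XORing both sides with plaintext gives K = plaintext ⊕ ciphertext.
byte 0: 96 ⊕ ce = 58
byte 1: 2d ⊕ 11 = 3c
byte 2: e4 ⊕ 81 = 65
byte 3: c5 ⊕ ea = 2f
byte 4: d5 ⊕ 76 = a3
byte 5: b1 ⊕ fe = 4f
byte 6: 92 ⊕ 2e = bc
byte 7: d8 ⊕ 84 = 5c
byte 8: 7c ⊕ d4 = a8
byte 9: ff ⊕ ef = 10
byte 10: a6 ⊕ 85 = 23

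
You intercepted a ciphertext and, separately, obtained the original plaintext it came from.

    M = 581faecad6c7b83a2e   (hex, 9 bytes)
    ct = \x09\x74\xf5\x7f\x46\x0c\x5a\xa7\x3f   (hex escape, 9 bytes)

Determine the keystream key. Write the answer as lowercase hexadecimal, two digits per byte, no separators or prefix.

516b5bb590cbe29d11

Since ct = M ⊕ key, XORing both sides with M gives key = M ⊕ ct.
byte 0: 58 XOR 09 = 51
byte 1: 1f XOR 74 = 6b
byte 2: ae XOR f5 = 5b
byte 3: ca XOR 7f = b5
byte 4: d6 XOR 46 = 90
byte 5: c7 XOR 0c = cb
byte 6: b8 XOR 5a = e2
byte 7: 3a XOR a7 = 9d
byte 8: 2e XOR 3f = 11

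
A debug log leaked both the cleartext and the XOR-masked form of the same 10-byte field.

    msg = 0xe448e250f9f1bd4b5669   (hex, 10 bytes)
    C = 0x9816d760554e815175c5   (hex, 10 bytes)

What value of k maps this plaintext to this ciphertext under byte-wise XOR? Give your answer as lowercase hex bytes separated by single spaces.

Since C = msg ⊕ k, XORing both sides with msg gives k = msg ⊕ C.
228 ⊕ 152 = 124
 72 ⊕  22 =  94
226 ⊕ 215 =  53
 80 ⊕  96 =  48
249 ⊕  85 = 172
241 ⊕  78 = 191
189 ⊕ 129 =  60
 75 ⊕  81 =  26
 86 ⊕ 117 =  35
105 ⊕ 197 = 172

7c 5e 35 30 ac bf 3c 1a 23 ac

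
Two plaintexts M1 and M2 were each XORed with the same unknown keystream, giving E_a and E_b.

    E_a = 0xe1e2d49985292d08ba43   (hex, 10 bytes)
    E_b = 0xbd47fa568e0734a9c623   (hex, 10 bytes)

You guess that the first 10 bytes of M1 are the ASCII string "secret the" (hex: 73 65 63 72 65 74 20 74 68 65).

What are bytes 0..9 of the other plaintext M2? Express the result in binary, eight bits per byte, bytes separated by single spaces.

00101111 11000000 01001101 10111101 01101110 01011010 00111001 11010101 00010100 00000101

First, E_a ⊕ E_b = (M1 ⊕ K) ⊕ (M2 ⊕ K) = M1 ⊕ M2, so the key drops out. Then M2 = (M1 ⊕ M2) ⊕ M1 over the first 10 bytes.
byte 0: (e1 XOR bd) XOR 73 = 5c XOR 73 = 2f
byte 1: (e2 XOR 47) XOR 65 = a5 XOR 65 = c0
byte 2: (d4 XOR fa) XOR 63 = 2e XOR 63 = 4d
byte 3: (99 XOR 56) XOR 72 = cf XOR 72 = bd
byte 4: (85 XOR 8e) XOR 65 = 0b XOR 65 = 6e
byte 5: (29 XOR 07) XOR 74 = 2e XOR 74 = 5a
byte 6: (2d XOR 34) XOR 20 = 19 XOR 20 = 39
byte 7: (08 XOR a9) XOR 74 = a1 XOR 74 = d5
byte 8: (ba XOR c6) XOR 68 = 7c XOR 68 = 14
byte 9: (43 XOR 23) XOR 65 = 60 XOR 65 = 05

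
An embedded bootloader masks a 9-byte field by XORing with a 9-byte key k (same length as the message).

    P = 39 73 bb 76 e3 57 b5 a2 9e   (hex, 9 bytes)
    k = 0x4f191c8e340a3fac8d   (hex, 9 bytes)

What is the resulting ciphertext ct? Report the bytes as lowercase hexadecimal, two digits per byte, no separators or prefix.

XOR is its own inverse, so applying the key byte-wise gives the result directly.
byte 0: 39 XOR 4f = 76
byte 1: 73 XOR 19 = 6a
byte 2: bb XOR 1c = a7
byte 3: 76 XOR 8e = f8
byte 4: e3 XOR 34 = d7
byte 5: 57 XOR 0a = 5d
byte 6: b5 XOR 3f = 8a
byte 7: a2 XOR ac = 0e
byte 8: 9e XOR 8d = 13

766aa7f8d75d8a0e13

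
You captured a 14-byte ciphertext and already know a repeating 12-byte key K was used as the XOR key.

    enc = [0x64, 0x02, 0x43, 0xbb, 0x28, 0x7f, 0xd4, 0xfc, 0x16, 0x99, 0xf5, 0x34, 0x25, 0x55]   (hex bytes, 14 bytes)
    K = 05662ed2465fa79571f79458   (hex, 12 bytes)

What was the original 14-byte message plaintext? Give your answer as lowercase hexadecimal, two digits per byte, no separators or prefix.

The 12-byte key repeats, so the effective keystream is 05 66 2e d2 46 5f a7 95 71 f7 94 58 05 66.
byte 0: 01100100 xor 00000101 = 01100001
byte 1: 00000010 xor 01100110 = 01100100
byte 2: 01000011 xor 00101110 = 01101101
byte 3: 10111011 xor 11010010 = 01101001
byte 4: 00101000 xor 01000110 = 01101110
byte 5: 01111111 xor 01011111 = 00100000
byte 6: 11010100 xor 10100111 = 01110011
byte 7: 11111100 xor 10010101 = 01101001
byte 8: 00010110 xor 01110001 = 01100111
byte 9: 10011001 xor 11110111 = 01101110
byte 10: 11110101 xor 10010100 = 01100001
byte 11: 00110100 xor 01011000 = 01101100
byte 12: 00100101 xor 00000101 = 00100000
byte 13: 01010101 xor 01100110 = 00110011

61646d696e207369676e616c2033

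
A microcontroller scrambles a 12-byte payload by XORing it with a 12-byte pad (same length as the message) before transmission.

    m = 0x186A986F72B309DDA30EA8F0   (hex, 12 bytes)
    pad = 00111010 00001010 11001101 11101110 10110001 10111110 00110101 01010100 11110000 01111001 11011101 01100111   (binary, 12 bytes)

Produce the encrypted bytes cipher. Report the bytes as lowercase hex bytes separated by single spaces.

 24 ^  58 =  34
106 ^  10 =  96
152 ^ 205 =  85
111 ^ 238 = 129
114 ^ 177 = 195
179 ^ 190 =  13
  9 ^  53 =  60
221 ^  84 = 137
163 ^ 240 =  83
 14 ^ 121 = 119
168 ^ 221 = 117
240 ^ 103 = 151

22 60 55 81 c3 0d 3c 89 53 77 75 97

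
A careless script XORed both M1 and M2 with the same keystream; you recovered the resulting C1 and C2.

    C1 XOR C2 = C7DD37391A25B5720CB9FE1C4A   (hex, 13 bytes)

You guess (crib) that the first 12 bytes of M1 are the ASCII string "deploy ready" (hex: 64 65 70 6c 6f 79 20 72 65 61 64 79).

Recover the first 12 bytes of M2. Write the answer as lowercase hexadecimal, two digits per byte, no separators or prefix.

Since C1 ⊕ C2 = M1 ⊕ M2, XORing with the guessed M1 bytes yields the corresponding M2 bytes: M2 = (C1 ⊕ C2) ⊕ M1.
199 XOR 100 = 163
221 XOR 101 = 184
 55 XOR 112 =  71
 57 XOR 108 =  85
 26 XOR 111 = 117
 37 XOR 121 =  92
181 XOR  32 = 149
114 XOR 114 =   0
 12 XOR 101 = 105
185 XOR  97 = 216
254 XOR 100 = 154
 28 XOR 121 = 101

a3b84755755c950069d89a65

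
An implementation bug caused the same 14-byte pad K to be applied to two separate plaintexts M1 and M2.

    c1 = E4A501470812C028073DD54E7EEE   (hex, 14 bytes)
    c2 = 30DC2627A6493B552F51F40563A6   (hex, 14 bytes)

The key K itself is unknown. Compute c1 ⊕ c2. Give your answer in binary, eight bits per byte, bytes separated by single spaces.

c1 ⊕ c2 = (M1 ⊕ K) ⊕ (M2 ⊕ K) = M1 ⊕ M2 — the shared key cancels under XOR.
e4 xor 30 = d4
a5 xor dc = 79
01 xor 26 = 27
47 xor 27 = 60
08 xor a6 = ae
12 xor 49 = 5b
c0 xor 3b = fb
28 xor 55 = 7d
07 xor 2f = 28
3d xor 51 = 6c
d5 xor f4 = 21
4e xor 05 = 4b
7e xor 63 = 1d
ee xor a6 = 48

11010100 01111001 00100111 01100000 10101110 01011011 11111011 01111101 00101000 01101100 00100001 01001011 00011101 01001000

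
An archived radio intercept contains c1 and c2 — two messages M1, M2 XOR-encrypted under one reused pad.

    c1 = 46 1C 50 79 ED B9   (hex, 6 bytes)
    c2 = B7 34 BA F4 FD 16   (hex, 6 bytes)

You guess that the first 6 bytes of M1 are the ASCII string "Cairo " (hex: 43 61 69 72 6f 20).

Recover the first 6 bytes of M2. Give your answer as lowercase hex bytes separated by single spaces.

b2 49 83 ff 7f 8f

First, c1 ⊕ c2 = (M1 ⊕ K) ⊕ (M2 ⊕ K) = M1 ⊕ M2, so the key drops out. Then M2 = (M1 ⊕ M2) ⊕ M1 over the first 6 bytes.
byte 0: (46 ^ b7) ^ 43 = f1 ^ 43 = b2
byte 1: (1c ^ 34) ^ 61 = 28 ^ 61 = 49
byte 2: (50 ^ ba) ^ 69 = ea ^ 69 = 83
byte 3: (79 ^ f4) ^ 72 = 8d ^ 72 = ff
byte 4: (ed ^ fd) ^ 6f = 10 ^ 6f = 7f
byte 5: (b9 ^ 16) ^ 20 = af ^ 20 = 8f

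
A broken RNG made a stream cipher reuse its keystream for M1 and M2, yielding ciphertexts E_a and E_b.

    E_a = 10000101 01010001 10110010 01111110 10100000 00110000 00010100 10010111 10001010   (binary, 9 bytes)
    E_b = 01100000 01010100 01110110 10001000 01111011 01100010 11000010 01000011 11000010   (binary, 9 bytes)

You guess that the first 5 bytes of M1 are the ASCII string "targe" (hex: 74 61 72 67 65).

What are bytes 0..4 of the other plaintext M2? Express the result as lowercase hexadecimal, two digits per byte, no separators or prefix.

9164b691be

First, E_a ⊕ E_b = (M1 ⊕ K) ⊕ (M2 ⊕ K) = M1 ⊕ M2, so the key drops out. Then M2 = (M1 ⊕ M2) ⊕ M1 over the first 5 bytes.
byte 0: (85 XOR 60) XOR 74 = e5 XOR 74 = 91
byte 1: (51 XOR 54) XOR 61 = 05 XOR 61 = 64
byte 2: (b2 XOR 76) XOR 72 = c4 XOR 72 = b6
byte 3: (7e XOR 88) XOR 67 = f6 XOR 67 = 91
byte 4: (a0 XOR 7b) XOR 65 = db XOR 65 = be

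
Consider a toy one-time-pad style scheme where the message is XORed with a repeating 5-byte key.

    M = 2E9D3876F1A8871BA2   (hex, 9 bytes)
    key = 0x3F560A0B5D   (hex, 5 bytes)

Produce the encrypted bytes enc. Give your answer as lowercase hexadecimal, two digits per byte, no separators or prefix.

11cb327dac97d111a9

The 5-byte key repeats, so the effective keystream is 3f 56 0a 0b 5d 3f 56 0a 0b.
byte 0: 00101110 XOR 00111111 = 00010001
byte 1: 10011101 XOR 01010110 = 11001011
byte 2: 00111000 XOR 00001010 = 00110010
byte 3: 01110110 XOR 00001011 = 01111101
byte 4: 11110001 XOR 01011101 = 10101100
byte 5: 10101000 XOR 00111111 = 10010111
byte 6: 10000111 XOR 01010110 = 11010001
byte 7: 00011011 XOR 00001010 = 00010001
byte 8: 10100010 XOR 00001011 = 10101001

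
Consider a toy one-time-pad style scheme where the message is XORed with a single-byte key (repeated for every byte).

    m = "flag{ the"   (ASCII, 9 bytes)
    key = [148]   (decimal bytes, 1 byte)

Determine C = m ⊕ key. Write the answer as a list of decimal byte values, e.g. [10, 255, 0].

[242, 248, 245, 243, 239, 180, 224, 252, 241]

The 1-byte key repeats, so the effective keystream is 94 94 94 94 94 94 94 94 94.
byte 0: 66 ^ 94 = f2
byte 1: 6c ^ 94 = f8
byte 2: 61 ^ 94 = f5
byte 3: 67 ^ 94 = f3
byte 4: 7b ^ 94 = ef
byte 5: 20 ^ 94 = b4
byte 6: 74 ^ 94 = e0
byte 7: 68 ^ 94 = fc
byte 8: 65 ^ 94 = f1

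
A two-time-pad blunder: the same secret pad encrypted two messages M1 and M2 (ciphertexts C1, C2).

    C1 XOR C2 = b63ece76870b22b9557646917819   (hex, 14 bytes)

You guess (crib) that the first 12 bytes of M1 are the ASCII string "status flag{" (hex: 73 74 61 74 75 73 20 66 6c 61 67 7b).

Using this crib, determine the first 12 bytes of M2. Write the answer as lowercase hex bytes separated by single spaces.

c5 4a af 02 f2 78 02 df 39 17 21 ea

Since C1 ⊕ C2 = M1 ⊕ M2, XORing with the guessed M1 bytes yields the corresponding M2 bytes: M2 = (C1 ⊕ C2) ⊕ M1.
b6 ^ 73 = c5
3e ^ 74 = 4a
ce ^ 61 = af
76 ^ 74 = 02
87 ^ 75 = f2
0b ^ 73 = 78
22 ^ 20 = 02
b9 ^ 66 = df
55 ^ 6c = 39
76 ^ 61 = 17
46 ^ 67 = 21
91 ^ 7b = ea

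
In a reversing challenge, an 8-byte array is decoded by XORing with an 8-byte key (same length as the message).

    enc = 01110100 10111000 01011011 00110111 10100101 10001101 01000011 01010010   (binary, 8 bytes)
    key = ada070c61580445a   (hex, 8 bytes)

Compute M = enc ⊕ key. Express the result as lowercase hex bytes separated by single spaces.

XOR is its own inverse, so applying the key byte-wise gives the result directly.
01110100 xor 10101101 = 11011001
10111000 xor 10100000 = 00011000
01011011 xor 01110000 = 00101011
00110111 xor 11000110 = 11110001
10100101 xor 00010101 = 10110000
10001101 xor 10000000 = 00001101
01000011 xor 01000100 = 00000111
01010010 xor 01011010 = 00001000

d9 18 2b f1 b0 0d 07 08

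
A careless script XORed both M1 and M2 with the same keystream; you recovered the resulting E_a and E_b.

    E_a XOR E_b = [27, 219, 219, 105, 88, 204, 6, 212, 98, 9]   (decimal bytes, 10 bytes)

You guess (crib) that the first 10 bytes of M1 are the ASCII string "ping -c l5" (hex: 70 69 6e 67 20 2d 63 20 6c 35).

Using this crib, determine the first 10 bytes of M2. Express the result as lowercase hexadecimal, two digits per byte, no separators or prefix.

Since E_a ⊕ E_b = M1 ⊕ M2, XORing with the guessed M1 bytes yields the corresponding M2 bytes: M2 = (E_a ⊕ E_b) ⊕ M1.
 27 ⊕ 112 = 107
219 ⊕ 105 = 178
219 ⊕ 110 = 181
105 ⊕ 103 =  14
 88 ⊕  32 = 120
204 ⊕  45 = 225
  6 ⊕  99 = 101
212 ⊕  32 = 244
 98 ⊕ 108 =  14
  9 ⊕  53 =  60

6bb2b50e78e165f40e3c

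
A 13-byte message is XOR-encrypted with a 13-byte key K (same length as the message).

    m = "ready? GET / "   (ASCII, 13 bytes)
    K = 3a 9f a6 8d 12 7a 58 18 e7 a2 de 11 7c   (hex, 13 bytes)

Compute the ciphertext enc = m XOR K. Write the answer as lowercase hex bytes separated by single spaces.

48 fa c7 e9 6b 45 78 5f a2 f6 fe 3e 5c

XOR is its own inverse, so applying the key byte-wise gives the result directly.
72 xor 3a = 48
65 xor 9f = fa
61 xor a6 = c7
64 xor 8d = e9
79 xor 12 = 6b
3f xor 7a = 45
20 xor 58 = 78
47 xor 18 = 5f
45 xor e7 = a2
54 xor a2 = f6
20 xor de = fe
2f xor 11 = 3e
20 xor 7c = 5c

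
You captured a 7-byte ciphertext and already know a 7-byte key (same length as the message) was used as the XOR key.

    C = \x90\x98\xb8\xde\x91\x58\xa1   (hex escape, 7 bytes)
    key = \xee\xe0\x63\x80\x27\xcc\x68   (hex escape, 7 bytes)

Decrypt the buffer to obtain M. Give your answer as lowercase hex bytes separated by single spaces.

7e 78 db 5e b6 94 c9

XOR is its own inverse, so applying the key byte-wise gives the result directly.
90 XOR ee = 7e
98 XOR e0 = 78
b8 XOR 63 = db
de XOR 80 = 5e
91 XOR 27 = b6
58 XOR cc = 94
a1 XOR 68 = c9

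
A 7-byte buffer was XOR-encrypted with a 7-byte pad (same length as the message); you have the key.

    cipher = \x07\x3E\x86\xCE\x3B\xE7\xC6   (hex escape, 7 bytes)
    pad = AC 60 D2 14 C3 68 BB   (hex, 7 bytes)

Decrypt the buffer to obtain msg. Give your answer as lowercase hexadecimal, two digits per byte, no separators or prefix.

byte 0: 07 ^ ac = ab
byte 1: 3e ^ 60 = 5e
byte 2: 86 ^ d2 = 54
byte 3: ce ^ 14 = da
byte 4: 3b ^ c3 = f8
byte 5: e7 ^ 68 = 8f
byte 6: c6 ^ bb = 7d

ab5e54daf88f7d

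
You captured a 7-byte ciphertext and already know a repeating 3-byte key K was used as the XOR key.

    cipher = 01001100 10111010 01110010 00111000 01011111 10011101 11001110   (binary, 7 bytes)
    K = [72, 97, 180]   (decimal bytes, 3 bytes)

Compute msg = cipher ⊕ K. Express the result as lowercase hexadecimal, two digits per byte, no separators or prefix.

04dbc6703e2986

The 3-byte key repeats, so the effective keystream is 48 61 b4 48 61 b4 48.
byte 0: 4c xor 48 = 04
byte 1: ba xor 61 = db
byte 2: 72 xor b4 = c6
byte 3: 38 xor 48 = 70
byte 4: 5f xor 61 = 3e
byte 5: 9d xor b4 = 29
byte 6: ce xor 48 = 86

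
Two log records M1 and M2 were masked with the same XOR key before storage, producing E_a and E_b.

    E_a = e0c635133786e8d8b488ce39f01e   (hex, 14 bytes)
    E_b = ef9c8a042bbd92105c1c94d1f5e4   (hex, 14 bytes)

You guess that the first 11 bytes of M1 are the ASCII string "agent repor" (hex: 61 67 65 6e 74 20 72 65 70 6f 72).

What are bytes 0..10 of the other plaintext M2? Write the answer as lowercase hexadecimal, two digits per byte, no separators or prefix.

6e3dda79681b08ad98fb28

First, E_a ⊕ E_b = (M1 ⊕ K) ⊕ (M2 ⊕ K) = M1 ⊕ M2, so the key drops out. Then M2 = (M1 ⊕ M2) ⊕ M1 over the first 11 bytes.
byte 0: (e0 ⊕ ef) ⊕ 61 = 0f ⊕ 61 = 6e
byte 1: (c6 ⊕ 9c) ⊕ 67 = 5a ⊕ 67 = 3d
byte 2: (35 ⊕ 8a) ⊕ 65 = bf ⊕ 65 = da
byte 3: (13 ⊕ 04) ⊕ 6e = 17 ⊕ 6e = 79
byte 4: (37 ⊕ 2b) ⊕ 74 = 1c ⊕ 74 = 68
byte 5: (86 ⊕ bd) ⊕ 20 = 3b ⊕ 20 = 1b
byte 6: (e8 ⊕ 92) ⊕ 72 = 7a ⊕ 72 = 08
byte 7: (d8 ⊕ 10) ⊕ 65 = c8 ⊕ 65 = ad
byte 8: (b4 ⊕ 5c) ⊕ 70 = e8 ⊕ 70 = 98
byte 9: (88 ⊕ 1c) ⊕ 6f = 94 ⊕ 6f = fb
byte 10: (ce ⊕ 94) ⊕ 72 = 5a ⊕ 72 = 28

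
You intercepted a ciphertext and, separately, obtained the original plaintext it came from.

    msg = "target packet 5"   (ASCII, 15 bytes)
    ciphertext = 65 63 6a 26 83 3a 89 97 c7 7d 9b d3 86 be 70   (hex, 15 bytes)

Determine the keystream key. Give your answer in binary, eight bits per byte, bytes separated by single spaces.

00010001 00000010 00011000 01000001 11100110 01001110 10101001 11100111 10100110 00011110 11110000 10110110 11110010 10011110 01000101

Since ciphertext = msg ⊕ key, XORing both sides with msg gives key = msg ⊕ ciphertext.
74 ⊕ 65 = 11
61 ⊕ 63 = 02
72 ⊕ 6a = 18
67 ⊕ 26 = 41
65 ⊕ 83 = e6
74 ⊕ 3a = 4e
20 ⊕ 89 = a9
70 ⊕ 97 = e7
61 ⊕ c7 = a6
63 ⊕ 7d = 1e
6b ⊕ 9b = f0
65 ⊕ d3 = b6
74 ⊕ 86 = f2
20 ⊕ be = 9e
35 ⊕ 70 = 45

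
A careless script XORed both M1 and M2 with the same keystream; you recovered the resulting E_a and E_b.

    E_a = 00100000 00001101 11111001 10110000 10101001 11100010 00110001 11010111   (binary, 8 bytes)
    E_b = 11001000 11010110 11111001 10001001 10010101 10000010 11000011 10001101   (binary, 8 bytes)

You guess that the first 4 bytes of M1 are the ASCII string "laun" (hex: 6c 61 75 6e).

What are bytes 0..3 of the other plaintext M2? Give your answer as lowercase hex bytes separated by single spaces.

84 ba 75 57

First, E_a ⊕ E_b = (M1 ⊕ K) ⊕ (M2 ⊕ K) = M1 ⊕ M2, so the key drops out. Then M2 = (M1 ⊕ M2) ⊕ M1 over the first 4 bytes.
byte 0: (20 ^ c8) ^ 6c = e8 ^ 6c = 84
byte 1: (0d ^ d6) ^ 61 = db ^ 61 = ba
byte 2: (f9 ^ f9) ^ 75 = 00 ^ 75 = 75
byte 3: (b0 ^ 89) ^ 6e = 39 ^ 6e = 57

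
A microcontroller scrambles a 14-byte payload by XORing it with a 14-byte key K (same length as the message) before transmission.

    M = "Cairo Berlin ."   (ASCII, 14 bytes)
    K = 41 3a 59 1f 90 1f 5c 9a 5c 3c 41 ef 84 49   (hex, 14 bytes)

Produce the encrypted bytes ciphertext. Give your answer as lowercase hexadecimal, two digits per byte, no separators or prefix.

025b306dff3f1eff2e502881a467

byte 0: 43 ^ 41 = 02
byte 1: 61 ^ 3a = 5b
byte 2: 69 ^ 59 = 30
byte 3: 72 ^ 1f = 6d
byte 4: 6f ^ 90 = ff
byte 5: 20 ^ 1f = 3f
byte 6: 42 ^ 5c = 1e
byte 7: 65 ^ 9a = ff
byte 8: 72 ^ 5c = 2e
byte 9: 6c ^ 3c = 50
byte 10: 69 ^ 41 = 28
byte 11: 6e ^ ef = 81
byte 12: 20 ^ 84 = a4
byte 13: 2e ^ 49 = 67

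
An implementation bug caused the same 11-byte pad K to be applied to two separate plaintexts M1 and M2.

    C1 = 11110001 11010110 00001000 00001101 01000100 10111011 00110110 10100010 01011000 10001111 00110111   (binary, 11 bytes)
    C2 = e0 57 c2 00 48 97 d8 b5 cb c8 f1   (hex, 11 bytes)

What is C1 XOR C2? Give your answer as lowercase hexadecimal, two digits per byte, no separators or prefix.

1181ca0d0c2cee179347c6

C1 ⊕ C2 = (M1 ⊕ K) ⊕ (M2 ⊕ K) = M1 ⊕ M2 — the shared key cancels under XOR.
byte 0: f1 XOR e0 = 11
byte 1: d6 XOR 57 = 81
byte 2: 08 XOR c2 = ca
byte 3: 0d XOR 00 = 0d
byte 4: 44 XOR 48 = 0c
byte 5: bb XOR 97 = 2c
byte 6: 36 XOR d8 = ee
byte 7: a2 XOR b5 = 17
byte 8: 58 XOR cb = 93
byte 9: 8f XOR c8 = 47
byte 10: 37 XOR f1 = c6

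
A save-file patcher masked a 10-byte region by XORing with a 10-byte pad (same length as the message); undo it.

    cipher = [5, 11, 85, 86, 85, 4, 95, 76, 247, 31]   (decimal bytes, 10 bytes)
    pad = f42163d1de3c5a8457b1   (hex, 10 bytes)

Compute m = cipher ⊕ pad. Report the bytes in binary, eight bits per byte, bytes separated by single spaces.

byte 0: 05 ^ f4 = f1
byte 1: 0b ^ 21 = 2a
byte 2: 55 ^ 63 = 36
byte 3: 56 ^ d1 = 87
byte 4: 55 ^ de = 8b
byte 5: 04 ^ 3c = 38
byte 6: 5f ^ 5a = 05
byte 7: 4c ^ 84 = c8
byte 8: f7 ^ 57 = a0
byte 9: 1f ^ b1 = ae

11110001 00101010 00110110 10000111 10001011 00111000 00000101 11001000 10100000 10101110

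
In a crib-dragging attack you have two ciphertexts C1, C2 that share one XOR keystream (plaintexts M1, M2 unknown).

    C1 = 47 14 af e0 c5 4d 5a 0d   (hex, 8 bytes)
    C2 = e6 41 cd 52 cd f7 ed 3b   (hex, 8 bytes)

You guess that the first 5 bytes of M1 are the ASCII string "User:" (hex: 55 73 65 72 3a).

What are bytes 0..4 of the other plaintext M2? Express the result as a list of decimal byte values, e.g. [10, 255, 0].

First, C1 ⊕ C2 = (M1 ⊕ K) ⊕ (M2 ⊕ K) = M1 ⊕ M2, so the key drops out. Then M2 = (M1 ⊕ M2) ⊕ M1 over the first 5 bytes.
byte 0: (47 ^ e6) ^ 55 = a1 ^ 55 = f4
byte 1: (14 ^ 41) ^ 73 = 55 ^ 73 = 26
byte 2: (af ^ cd) ^ 65 = 62 ^ 65 = 07
byte 3: (e0 ^ 52) ^ 72 = b2 ^ 72 = c0
byte 4: (c5 ^ cd) ^ 3a = 08 ^ 3a = 32

[244, 38, 7, 192, 50]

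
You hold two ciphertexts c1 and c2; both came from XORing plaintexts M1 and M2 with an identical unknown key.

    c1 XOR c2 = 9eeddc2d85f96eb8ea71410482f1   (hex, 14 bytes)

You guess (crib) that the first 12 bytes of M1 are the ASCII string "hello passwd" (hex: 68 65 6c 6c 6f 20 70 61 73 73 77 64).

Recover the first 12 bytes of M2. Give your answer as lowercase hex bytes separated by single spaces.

f6 88 b0 41 ea d9 1e d9 99 02 36 60

Since c1 ⊕ c2 = M1 ⊕ M2, XORing with the guessed M1 bytes yields the corresponding M2 bytes: M2 = (c1 ⊕ c2) ⊕ M1.
158 xor 104 = 246
237 xor 101 = 136
220 xor 108 = 176
 45 xor 108 =  65
133 xor 111 = 234
249 xor  32 = 217
110 xor 112 =  30
184 xor  97 = 217
234 xor 115 = 153
113 xor 115 =   2
 65 xor 119 =  54
  4 xor 100 =  96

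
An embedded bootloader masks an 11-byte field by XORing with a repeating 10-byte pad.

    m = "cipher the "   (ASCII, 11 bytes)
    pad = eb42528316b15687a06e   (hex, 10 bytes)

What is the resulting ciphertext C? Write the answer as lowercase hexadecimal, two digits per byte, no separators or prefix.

The 10-byte key repeats, so the effective keystream is eb 42 52 83 16 b1 56 87 a0 6e eb.
byte 0: 63 xor eb = 88
byte 1: 69 xor 42 = 2b
byte 2: 70 xor 52 = 22
byte 3: 68 xor 83 = eb
byte 4: 65 xor 16 = 73
byte 5: 72 xor b1 = c3
byte 6: 20 xor 56 = 76
byte 7: 74 xor 87 = f3
byte 8: 68 xor a0 = c8
byte 9: 65 xor 6e = 0b
byte 10: 20 xor eb = cb

882b22eb73c376f3c80bcb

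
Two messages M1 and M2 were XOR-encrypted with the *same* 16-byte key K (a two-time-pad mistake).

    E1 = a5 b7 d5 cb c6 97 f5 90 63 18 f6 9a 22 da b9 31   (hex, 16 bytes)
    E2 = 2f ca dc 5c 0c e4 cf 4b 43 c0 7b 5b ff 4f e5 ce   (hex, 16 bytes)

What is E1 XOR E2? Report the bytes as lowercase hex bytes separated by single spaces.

E1 ⊕ E2 = (M1 ⊕ K) ⊕ (M2 ⊕ K) = M1 ⊕ M2 — the shared key cancels under XOR.
165 xor  47 = 138
183 xor 202 = 125
213 xor 220 =   9
203 xor  92 = 151
198 xor  12 = 202
151 xor 228 = 115
245 xor 207 =  58
144 xor  75 = 219
 99 xor  67 =  32
 24 xor 192 = 216
246 xor 123 = 141
154 xor  91 = 193
 34 xor 255 = 221
218 xor  79 = 149
185 xor 229 =  92
 49 xor 206 = 255

8a 7d 09 97 ca 73 3a db 20 d8 8d c1 dd 95 5c ff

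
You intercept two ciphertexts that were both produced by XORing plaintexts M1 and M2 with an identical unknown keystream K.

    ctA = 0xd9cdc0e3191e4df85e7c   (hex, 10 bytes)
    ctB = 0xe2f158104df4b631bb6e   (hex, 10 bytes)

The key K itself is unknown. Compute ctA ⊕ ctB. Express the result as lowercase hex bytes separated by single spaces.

ctA ⊕ ctB = (M1 ⊕ K) ⊕ (M2 ⊕ K) = M1 ⊕ M2 — the shared key cancels under XOR.
d9 ^ e2 = 3b
cd ^ f1 = 3c
c0 ^ 58 = 98
e3 ^ 10 = f3
19 ^ 4d = 54
1e ^ f4 = ea
4d ^ b6 = fb
f8 ^ 31 = c9
5e ^ bb = e5
7c ^ 6e = 12

3b 3c 98 f3 54 ea fb c9 e5 12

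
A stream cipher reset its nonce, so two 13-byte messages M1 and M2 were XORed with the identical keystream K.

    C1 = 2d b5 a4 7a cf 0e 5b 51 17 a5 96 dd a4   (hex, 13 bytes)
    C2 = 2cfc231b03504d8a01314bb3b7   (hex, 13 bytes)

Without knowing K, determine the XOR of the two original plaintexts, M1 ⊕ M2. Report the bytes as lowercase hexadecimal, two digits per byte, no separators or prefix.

C1 ⊕ C2 = (M1 ⊕ K) ⊕ (M2 ⊕ K) = M1 ⊕ M2 — the shared key cancels under XOR.
 45 XOR  44 =   1
181 XOR 252 =  73
164 XOR  35 = 135
122 XOR  27 =  97
207 XOR   3 = 204
 14 XOR  80 =  94
 91 XOR  77 =  22
 81 XOR 138 = 219
 23 XOR   1 =  22
165 XOR  49 = 148
150 XOR  75 = 221
221 XOR 179 = 110
164 XOR 183 =  19

01498761cc5e16db1694dd6e13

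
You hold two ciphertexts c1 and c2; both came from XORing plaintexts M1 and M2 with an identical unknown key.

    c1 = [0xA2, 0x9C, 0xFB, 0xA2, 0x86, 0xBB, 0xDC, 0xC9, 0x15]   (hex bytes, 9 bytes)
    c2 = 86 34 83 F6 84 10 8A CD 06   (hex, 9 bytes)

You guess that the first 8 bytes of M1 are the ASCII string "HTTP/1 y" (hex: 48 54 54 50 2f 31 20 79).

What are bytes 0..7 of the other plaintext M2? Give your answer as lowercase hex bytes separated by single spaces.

6c fc 2c 04 2d 9a 76 7d

First, c1 ⊕ c2 = (M1 ⊕ K) ⊕ (M2 ⊕ K) = M1 ⊕ M2, so the key drops out. Then M2 = (M1 ⊕ M2) ⊕ M1 over the first 8 bytes.
byte 0: (a2 ⊕ 86) ⊕ 48 = 24 ⊕ 48 = 6c
byte 1: (9c ⊕ 34) ⊕ 54 = a8 ⊕ 54 = fc
byte 2: (fb ⊕ 83) ⊕ 54 = 78 ⊕ 54 = 2c
byte 3: (a2 ⊕ f6) ⊕ 50 = 54 ⊕ 50 = 04
byte 4: (86 ⊕ 84) ⊕ 2f = 02 ⊕ 2f = 2d
byte 5: (bb ⊕ 10) ⊕ 31 = ab ⊕ 31 = 9a
byte 6: (dc ⊕ 8a) ⊕ 20 = 56 ⊕ 20 = 76
byte 7: (c9 ⊕ cd) ⊕ 79 = 04 ⊕ 79 = 7d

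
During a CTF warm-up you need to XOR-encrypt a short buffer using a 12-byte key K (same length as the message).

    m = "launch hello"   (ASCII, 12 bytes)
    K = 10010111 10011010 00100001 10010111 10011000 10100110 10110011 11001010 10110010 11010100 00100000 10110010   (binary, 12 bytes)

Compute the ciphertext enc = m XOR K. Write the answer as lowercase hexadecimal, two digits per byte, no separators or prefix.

XOR is its own inverse, so applying the key byte-wise gives the result directly.
6c ⊕ 97 = fb
61 ⊕ 9a = fb
75 ⊕ 21 = 54
6e ⊕ 97 = f9
63 ⊕ 98 = fb
68 ⊕ a6 = ce
20 ⊕ b3 = 93
68 ⊕ ca = a2
65 ⊕ b2 = d7
6c ⊕ d4 = b8
6c ⊕ 20 = 4c
6f ⊕ b2 = dd

fbfb54f9fbce93a2d7b84cdd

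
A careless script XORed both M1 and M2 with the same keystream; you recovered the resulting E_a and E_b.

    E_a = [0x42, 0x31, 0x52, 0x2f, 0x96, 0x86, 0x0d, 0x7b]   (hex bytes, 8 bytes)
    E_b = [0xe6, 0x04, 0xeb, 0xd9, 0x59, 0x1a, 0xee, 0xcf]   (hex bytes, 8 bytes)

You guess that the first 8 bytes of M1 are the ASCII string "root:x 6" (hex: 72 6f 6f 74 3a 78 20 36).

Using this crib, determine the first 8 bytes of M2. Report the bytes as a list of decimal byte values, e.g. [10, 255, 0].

First, E_a ⊕ E_b = (M1 ⊕ K) ⊕ (M2 ⊕ K) = M1 ⊕ M2, so the key drops out. Then M2 = (M1 ⊕ M2) ⊕ M1 over the first 8 bytes.
byte 0: (42 xor e6) xor 72 = a4 xor 72 = d6
byte 1: (31 xor 04) xor 6f = 35 xor 6f = 5a
byte 2: (52 xor eb) xor 6f = b9 xor 6f = d6
byte 3: (2f xor d9) xor 74 = f6 xor 74 = 82
byte 4: (96 xor 59) xor 3a = cf xor 3a = f5
byte 5: (86 xor 1a) xor 78 = 9c xor 78 = e4
byte 6: (0d xor ee) xor 20 = e3 xor 20 = c3
byte 7: (7b xor cf) xor 36 = b4 xor 36 = 82

[214, 90, 214, 130, 245, 228, 195, 130]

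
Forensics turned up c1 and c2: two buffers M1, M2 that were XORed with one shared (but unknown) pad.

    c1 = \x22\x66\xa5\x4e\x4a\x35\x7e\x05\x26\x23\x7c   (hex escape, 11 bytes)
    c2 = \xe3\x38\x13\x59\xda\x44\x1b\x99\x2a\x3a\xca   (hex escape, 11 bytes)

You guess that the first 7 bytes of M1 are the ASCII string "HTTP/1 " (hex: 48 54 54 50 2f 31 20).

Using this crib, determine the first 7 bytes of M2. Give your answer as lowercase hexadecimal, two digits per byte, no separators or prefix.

890ae247bf4045

First, c1 ⊕ c2 = (M1 ⊕ K) ⊕ (M2 ⊕ K) = M1 ⊕ M2, so the key drops out. Then M2 = (M1 ⊕ M2) ⊕ M1 over the first 7 bytes.
byte 0: (22 ⊕ e3) ⊕ 48 = c1 ⊕ 48 = 89
byte 1: (66 ⊕ 38) ⊕ 54 = 5e ⊕ 54 = 0a
byte 2: (a5 ⊕ 13) ⊕ 54 = b6 ⊕ 54 = e2
byte 3: (4e ⊕ 59) ⊕ 50 = 17 ⊕ 50 = 47
byte 4: (4a ⊕ da) ⊕ 2f = 90 ⊕ 2f = bf
byte 5: (35 ⊕ 44) ⊕ 31 = 71 ⊕ 31 = 40
byte 6: (7e ⊕ 1b) ⊕ 20 = 65 ⊕ 20 = 45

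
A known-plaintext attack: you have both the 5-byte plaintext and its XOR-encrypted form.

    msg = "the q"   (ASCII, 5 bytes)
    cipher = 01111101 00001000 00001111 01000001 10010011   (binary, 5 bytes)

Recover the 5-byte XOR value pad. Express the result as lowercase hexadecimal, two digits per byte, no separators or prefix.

Since cipher = msg ⊕ pad, XORing both sides with msg gives pad = msg ⊕ cipher.
byte 0: 74 xor 7d = 09
byte 1: 68 xor 08 = 60
byte 2: 65 xor 0f = 6a
byte 3: 20 xor 41 = 61
byte 4: 71 xor 93 = e2

09606a61e2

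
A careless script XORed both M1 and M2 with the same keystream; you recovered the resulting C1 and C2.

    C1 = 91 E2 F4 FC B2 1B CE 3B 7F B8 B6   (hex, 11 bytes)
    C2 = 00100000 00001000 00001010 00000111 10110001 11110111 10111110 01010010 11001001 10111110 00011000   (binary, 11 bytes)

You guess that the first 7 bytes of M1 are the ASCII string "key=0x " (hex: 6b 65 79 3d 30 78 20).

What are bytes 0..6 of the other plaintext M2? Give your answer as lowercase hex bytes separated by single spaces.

da 8f 87 c6 33 94 50

First, C1 ⊕ C2 = (M1 ⊕ K) ⊕ (M2 ⊕ K) = M1 ⊕ M2, so the key drops out. Then M2 = (M1 ⊕ M2) ⊕ M1 over the first 7 bytes.
byte 0: (91 ⊕ 20) ⊕ 6b = b1 ⊕ 6b = da
byte 1: (e2 ⊕ 08) ⊕ 65 = ea ⊕ 65 = 8f
byte 2: (f4 ⊕ 0a) ⊕ 79 = fe ⊕ 79 = 87
byte 3: (fc ⊕ 07) ⊕ 3d = fb ⊕ 3d = c6
byte 4: (b2 ⊕ b1) ⊕ 30 = 03 ⊕ 30 = 33
byte 5: (1b ⊕ f7) ⊕ 78 = ec ⊕ 78 = 94
byte 6: (ce ⊕ be) ⊕ 20 = 70 ⊕ 20 = 50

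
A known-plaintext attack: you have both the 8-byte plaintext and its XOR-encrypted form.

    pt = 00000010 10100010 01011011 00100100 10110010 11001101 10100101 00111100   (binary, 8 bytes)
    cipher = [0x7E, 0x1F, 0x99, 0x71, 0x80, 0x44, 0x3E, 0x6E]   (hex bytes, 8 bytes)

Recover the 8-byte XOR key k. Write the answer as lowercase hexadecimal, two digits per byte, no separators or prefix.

Since cipher = pt ⊕ k, XORing both sides with pt gives k = pt ⊕ cipher.
02 ^ 7e = 7c
a2 ^ 1f = bd
5b ^ 99 = c2
24 ^ 71 = 55
b2 ^ 80 = 32
cd ^ 44 = 89
a5 ^ 3e = 9b
3c ^ 6e = 52

7cbdc25532899b52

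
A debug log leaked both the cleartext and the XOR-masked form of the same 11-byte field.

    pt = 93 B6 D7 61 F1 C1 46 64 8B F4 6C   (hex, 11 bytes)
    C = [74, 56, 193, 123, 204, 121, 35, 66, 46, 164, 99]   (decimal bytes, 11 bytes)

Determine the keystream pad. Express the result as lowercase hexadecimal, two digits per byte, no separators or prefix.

d98e161a3db86526a5500f

Since C = pt ⊕ pad, XORing both sides with pt gives pad = pt ⊕ C.
byte 0: 93 XOR 4a = d9
byte 1: b6 XOR 38 = 8e
byte 2: d7 XOR c1 = 16
byte 3: 61 XOR 7b = 1a
byte 4: f1 XOR cc = 3d
byte 5: c1 XOR 79 = b8
byte 6: 46 XOR 23 = 65
byte 7: 64 XOR 42 = 26
byte 8: 8b XOR 2e = a5
byte 9: f4 XOR a4 = 50
byte 10: 6c XOR 63 = 0f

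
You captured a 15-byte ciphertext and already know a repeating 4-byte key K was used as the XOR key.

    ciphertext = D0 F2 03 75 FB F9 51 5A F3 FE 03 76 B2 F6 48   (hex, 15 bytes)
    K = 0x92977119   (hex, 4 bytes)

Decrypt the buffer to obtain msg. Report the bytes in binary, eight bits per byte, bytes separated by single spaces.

The 4-byte key repeats, so the effective keystream is 92 97 71 19 92 97 71 19 92 97 71 19 92 97 71.
byte 0: d0 ⊕ 92 = 42
byte 1: f2 ⊕ 97 = 65
byte 2: 03 ⊕ 71 = 72
byte 3: 75 ⊕ 19 = 6c
byte 4: fb ⊕ 92 = 69
byte 5: f9 ⊕ 97 = 6e
byte 6: 51 ⊕ 71 = 20
byte 7: 5a ⊕ 19 = 43
byte 8: f3 ⊕ 92 = 61
byte 9: fe ⊕ 97 = 69
byte 10: 03 ⊕ 71 = 72
byte 11: 76 ⊕ 19 = 6f
byte 12: b2 ⊕ 92 = 20
byte 13: f6 ⊕ 97 = 61
byte 14: 48 ⊕ 71 = 39

01000010 01100101 01110010 01101100 01101001 01101110 00100000 01000011 01100001 01101001 01110010 01101111 00100000 01100001 00111001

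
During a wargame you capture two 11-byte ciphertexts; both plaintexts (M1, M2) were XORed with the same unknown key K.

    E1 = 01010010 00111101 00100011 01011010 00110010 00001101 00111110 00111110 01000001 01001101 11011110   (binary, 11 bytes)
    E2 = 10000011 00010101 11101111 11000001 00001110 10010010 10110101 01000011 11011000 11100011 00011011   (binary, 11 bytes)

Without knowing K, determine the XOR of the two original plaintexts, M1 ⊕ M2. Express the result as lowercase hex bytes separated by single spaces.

E1 ⊕ E2 = (M1 ⊕ K) ⊕ (M2 ⊕ K) = M1 ⊕ M2 — the shared key cancels under XOR.
byte 0: 52 xor 83 = d1
byte 1: 3d xor 15 = 28
byte 2: 23 xor ef = cc
byte 3: 5a xor c1 = 9b
byte 4: 32 xor 0e = 3c
byte 5: 0d xor 92 = 9f
byte 6: 3e xor b5 = 8b
byte 7: 3e xor 43 = 7d
byte 8: 41 xor d8 = 99
byte 9: 4d xor e3 = ae
byte 10: de xor 1b = c5

d1 28 cc 9b 3c 9f 8b 7d 99 ae c5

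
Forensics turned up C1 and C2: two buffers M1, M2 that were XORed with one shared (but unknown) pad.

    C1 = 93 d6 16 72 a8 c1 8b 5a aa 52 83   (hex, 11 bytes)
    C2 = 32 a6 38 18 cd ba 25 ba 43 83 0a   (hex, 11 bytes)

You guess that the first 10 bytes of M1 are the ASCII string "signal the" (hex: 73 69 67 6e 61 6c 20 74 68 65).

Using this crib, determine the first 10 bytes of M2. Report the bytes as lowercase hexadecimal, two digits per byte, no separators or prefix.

First, C1 ⊕ C2 = (M1 ⊕ K) ⊕ (M2 ⊕ K) = M1 ⊕ M2, so the key drops out. Then M2 = (M1 ⊕ M2) ⊕ M1 over the first 10 bytes.
byte 0: (93 XOR 32) XOR 73 = a1 XOR 73 = d2
byte 1: (d6 XOR a6) XOR 69 = 70 XOR 69 = 19
byte 2: (16 XOR 38) XOR 67 = 2e XOR 67 = 49
byte 3: (72 XOR 18) XOR 6e = 6a XOR 6e = 04
byte 4: (a8 XOR cd) XOR 61 = 65 XOR 61 = 04
byte 5: (c1 XOR ba) XOR 6c = 7b XOR 6c = 17
byte 6: (8b XOR 25) XOR 20 = ae XOR 20 = 8e
byte 7: (5a XOR ba) XOR 74 = e0 XOR 74 = 94
byte 8: (aa XOR 43) XOR 68 = e9 XOR 68 = 81
byte 9: (52 XOR 83) XOR 65 = d1 XOR 65 = b4

d219490404178e9481b4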